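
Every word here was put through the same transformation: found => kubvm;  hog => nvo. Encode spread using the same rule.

The output letters match the input read backwards, each shifted +7: found reversed is dnuof. The word is reversed, then every letter is shifted forward by 7.
For spread: reverse → daerps; then shift: d+7=k, a+7=h, e+7=l, r+7=y, p+7=w, s+7=z.

khlywz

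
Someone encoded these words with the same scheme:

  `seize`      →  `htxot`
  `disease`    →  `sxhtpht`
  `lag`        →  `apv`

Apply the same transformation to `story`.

Compare letters: s→h is +15, e→t is +15, i→x is +15 — a constant shift. Each letter is shifted forward by 15 in the alphabet (a Caesar shift of +15).
On story: s+15=h, t+15=i, o+15=d, r+15=g, y+15=n.

hidgn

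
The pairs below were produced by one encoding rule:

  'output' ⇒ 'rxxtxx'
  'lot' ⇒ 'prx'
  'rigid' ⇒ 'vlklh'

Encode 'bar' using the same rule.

The shift depends on letter class: consonant t→x is +4, but vowel o→r is +3. Two shifts are in play — +3 for a/e/i/o/u, +4 for every other letter.
On bar: b(cons)+4=f, a(vowel)+3=d, r(cons)+4=v.

fdv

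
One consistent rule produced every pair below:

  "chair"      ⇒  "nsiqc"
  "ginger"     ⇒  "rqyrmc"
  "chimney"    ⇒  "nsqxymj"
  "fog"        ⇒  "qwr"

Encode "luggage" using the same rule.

The shift depends on letter class: consonant c→n is +11, but vowel a→i is +8. Two shifts are in play — +8 for a/e/i/o/u, +11 for every other letter.
On luggage: l(cons)+11=w, u(vowel)+8=c, g(cons)+11=r, g(cons)+11=r, a(vowel)+8=i, g(cons)+11=r, e(vowel)+8=m.

wcrrirm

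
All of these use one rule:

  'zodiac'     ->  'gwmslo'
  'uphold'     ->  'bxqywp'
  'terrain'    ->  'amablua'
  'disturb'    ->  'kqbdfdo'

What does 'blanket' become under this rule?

In zodiac: z→g is +7, o→w is +8, d→m is +9, i→s is +10 — the shift increases by 1 each position. The shift increases by 1 at each position, starting from +7: 7, 8, 9, ….
Applying it to blanket: b+7=i, l+8=t, a+9=j, n+10=x, k+11=v, e+12=q, t+13=g.

itjxvqg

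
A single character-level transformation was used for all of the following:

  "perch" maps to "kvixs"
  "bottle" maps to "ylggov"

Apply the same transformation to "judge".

Each pair mirrors across the alphabet (p↔k, e↔v, r↔i): positions sum to 25. Letters are reflected about the middle of the alphabet (position → 25−position): Atbash.
For judge: j↔q, u↔f, d↔w, g↔t, e↔v.

qfwtv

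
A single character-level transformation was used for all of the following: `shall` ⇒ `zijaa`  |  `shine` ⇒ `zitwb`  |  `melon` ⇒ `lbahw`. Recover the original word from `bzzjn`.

This is an affine cipher: with a=0,…,z=25, each position x becomes (11x+9) mod 26.
Reversing it on bzzjn: b(1)→19·(1−9)≡4=e; z(25)→19·(25−9)≡18=s; z(25)→19·(25−9)≡18=s; j(9)→19·(9−9)≡0=a; n(13)→19·(13−9)≡24=y (all mod 26).

essay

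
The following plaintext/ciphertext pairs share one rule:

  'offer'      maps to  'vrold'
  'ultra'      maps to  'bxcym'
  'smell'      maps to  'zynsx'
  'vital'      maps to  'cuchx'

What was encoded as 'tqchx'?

Shifts by position in offer: pos 0: o→v (+7), pos 1: f→r (+12), pos 2: f→o (+9), pos 3: e→l (+7), pos 4: r→d (+12) — repeating every 3. A repeating key of period 3 is used — shifts +7, +12, +9 over and over.
Reversing it on tqchx: t−7=m, q−12=e, c−9=t, h−7=a, x−12=l.

metal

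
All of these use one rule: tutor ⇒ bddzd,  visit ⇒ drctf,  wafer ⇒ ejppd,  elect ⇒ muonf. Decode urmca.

micro

In tutor: t→b is +8, u→d is +9, t→d is +10, o→z is +11 — the shift increases by 1 each position. Letter i (0-indexed) is shifted by i+8, so successive shifts are 8, 9, 10, ….
Reversing it on urmca: u−8=m, r−9=i, m−10=c, c−11=r, a−12=o.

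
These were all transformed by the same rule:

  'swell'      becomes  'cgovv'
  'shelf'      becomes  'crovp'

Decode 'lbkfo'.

brave

Every letter moves 10 places later in the alphabet, wrapping around z→a.
Decoding lbkfo: l−10=b, b−10=r, k−10=a, f−10=v, o−10=e.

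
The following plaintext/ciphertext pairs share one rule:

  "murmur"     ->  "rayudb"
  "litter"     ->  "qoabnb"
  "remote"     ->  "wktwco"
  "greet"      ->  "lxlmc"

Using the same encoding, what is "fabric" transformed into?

kgizrm

The shift increases by 1 at each position, starting from +5: 5, 6, 7, ….
Applying it to fabric: f+5=k, a+6=g, b+7=i, r+8=z, i+9=r, c+10=m.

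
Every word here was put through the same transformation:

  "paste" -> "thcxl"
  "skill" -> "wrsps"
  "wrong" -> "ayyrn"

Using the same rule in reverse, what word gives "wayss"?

It's a Vigenère-style cipher with numeric key [4,7,10]: position i shifts by key[i mod 3].
Decoding wayss: w−4=s, a−7=t, y−10=o, s−4=o, s−7=l.

stool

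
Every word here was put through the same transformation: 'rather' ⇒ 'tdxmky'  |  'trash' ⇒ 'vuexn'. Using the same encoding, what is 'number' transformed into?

The shift increases by 1 at each position, starting from +2: 2, 3, 4, ….
Applying it to number: n+2=p, u+3=x, m+4=q, b+5=g, e+6=k, r+7=y.

pxqgky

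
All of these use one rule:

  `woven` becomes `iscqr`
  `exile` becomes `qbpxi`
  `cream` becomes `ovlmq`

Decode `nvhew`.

brass

Shifts by position in woven: pos 0: w→i (+12), pos 1: o→s (+4), pos 2: v→c (+7), pos 3: e→q (+12), pos 4: n→r (+4) — repeating every 3. A repeating key of period 3 is used — shifts +12, +4, +7 over and over.
Reversing it on nvhew: n−12=b, v−4=r, h−7=a, e−12=s, w−4=s.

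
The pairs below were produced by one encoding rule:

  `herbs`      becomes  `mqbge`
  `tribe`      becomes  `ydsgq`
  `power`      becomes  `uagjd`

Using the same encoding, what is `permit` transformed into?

uqbrud

Shifts by position in herbs: pos 0: h→m (+5), pos 1: e→q (+12), pos 2: r→b (+10), pos 3: b→g (+5), pos 4: s→e (+12) — repeating every 3. A repeating key of period 3 is used — shifts +5, +12, +10 over and over.
On permit: p+5=u, e+12=q, r+10=b, m+5=r, i+12=u, t+10=d.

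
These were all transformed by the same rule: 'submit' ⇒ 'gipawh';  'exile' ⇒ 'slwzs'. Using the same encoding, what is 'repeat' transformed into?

Compare letters: s→g is +14, u→i is +14, b→p is +14 — a constant shift. Each letter is shifted forward by 14 in the alphabet (a Caesar shift of +14).
On repeat: r+14=f, e+14=s, p+14=d, e+14=s, a+14=o, t+14=h.

fsdsoh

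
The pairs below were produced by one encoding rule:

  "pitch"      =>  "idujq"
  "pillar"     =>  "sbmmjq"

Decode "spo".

nor

The output letters match the input read backwards, each shifted +1: pitch reversed is hctip. Two steps: reverse the string, then apply a Caesar shift of +1.
Reversing it on spo: shift back: s−1=r, p−1=o, o−1=n → ron; then reverse → nor.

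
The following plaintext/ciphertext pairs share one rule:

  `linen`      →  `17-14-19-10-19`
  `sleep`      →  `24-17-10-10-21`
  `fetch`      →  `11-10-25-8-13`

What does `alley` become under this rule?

6-17-17-10-30

l is letter #12 and maps to 17: an offset of 5. Each letter is replaced by its alphabet position (a=1..z=26) + 5.
For alley: a=1→6, l=12→17, l=12→17, e=5→10, y=25→30.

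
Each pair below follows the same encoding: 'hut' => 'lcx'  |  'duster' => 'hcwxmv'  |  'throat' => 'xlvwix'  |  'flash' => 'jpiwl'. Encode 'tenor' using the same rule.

The shift depends on letter class: consonant h→l is +4, but vowel u→c is +8. Vowels shift forward by 8 and consonants shift forward by 4.
For tenor: t(cons)+4=x, e(vowel)+8=m, n(cons)+4=r, o(vowel)+8=w, r(cons)+4=v.

xmrwv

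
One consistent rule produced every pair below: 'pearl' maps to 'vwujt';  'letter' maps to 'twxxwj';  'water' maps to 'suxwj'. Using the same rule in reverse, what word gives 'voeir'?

pouch

Treating letters as 0–25, the rule is x ↦ 7x + 20 (mod 26).
Reversing it on voeir: v(21)→15·(21−20)≡15=p; o(14)→15·(14−20)≡14=o; e(4)→15·(4−20)≡20=u; i(8)→15·(8−20)≡2=c; r(17)→15·(17−20)≡7=h (all mod 26).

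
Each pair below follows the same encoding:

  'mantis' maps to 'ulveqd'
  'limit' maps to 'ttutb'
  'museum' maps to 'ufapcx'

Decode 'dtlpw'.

video

Shifts by position in mantis: pos 0: m→u (+8), pos 1: a→l (+11), pos 2: n→v (+8), pos 3: t→e (+11) — repeating every 2. A repeating key of period 2 is used — shifts +8, +11 over and over.
Undoing it on dtlpw: d−8=v, t−11=i, l−8=d, p−11=e, w−8=o.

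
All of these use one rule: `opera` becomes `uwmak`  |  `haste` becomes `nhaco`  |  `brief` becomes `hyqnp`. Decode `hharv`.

basil

The shift increases by 1 at each position, starting from +6: 6, 7, 8, ….
Undoing it on hharv: h−6=b, h−7=a, a−8=s, r−9=i, v−10=l.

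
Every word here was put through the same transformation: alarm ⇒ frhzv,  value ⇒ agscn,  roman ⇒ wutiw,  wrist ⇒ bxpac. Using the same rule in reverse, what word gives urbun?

plume

In alarm: a→f is +5, l→r is +6, a→h is +7, r→z is +8 — the shift increases by 1 each position. Letter i (0-indexed) is shifted by i+5, so successive shifts are 5, 6, 7, ….
Undoing it on urbun: u−5=p, r−6=l, b−7=u, u−8=m, n−9=e.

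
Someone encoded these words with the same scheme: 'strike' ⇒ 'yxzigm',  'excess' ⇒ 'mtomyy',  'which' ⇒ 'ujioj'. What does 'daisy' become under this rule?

nqiys

s(18)→y(24) and t(19)→x(23) fit y≡25x+16 (mod 26); the inverse of 25 mod 26 is 25. Treating letters as 0–25, the rule is x ↦ 25x + 16 (mod 26).
For daisy: d(3)→25·3+16≡13=n; a(0)→25·0+16≡16=q; i(8)→25·8+16≡8=i; s(18)→25·18+16≡24=y; y(24)→25·24+16≡18=s (all mod 26).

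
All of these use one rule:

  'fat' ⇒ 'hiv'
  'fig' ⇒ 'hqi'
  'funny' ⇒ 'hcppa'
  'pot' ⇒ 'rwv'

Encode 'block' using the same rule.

dnwem

The shift depends on letter class: consonant f→h is +2, but vowel a→i is +8. Vowels shift forward by 8 and consonants shift forward by 2.
For block: b(cons)+2=d, l(cons)+2=n, o(vowel)+8=w, c(cons)+2=e, k(cons)+2=m.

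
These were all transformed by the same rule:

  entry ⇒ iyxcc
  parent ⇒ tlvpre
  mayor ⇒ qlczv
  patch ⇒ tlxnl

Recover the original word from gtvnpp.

Shifts by position in entry: pos 0: e→i (+4), pos 1: n→y (+11), pos 2: t→x (+4), pos 3: r→c (+11) — repeating every 2. A repeating key of period 2 is used — shifts +4, +11 over and over.
Decoding gtvnpp: g−4=c, t−11=i, v−4=r, n−11=c, p−4=l, p−11=e.

circle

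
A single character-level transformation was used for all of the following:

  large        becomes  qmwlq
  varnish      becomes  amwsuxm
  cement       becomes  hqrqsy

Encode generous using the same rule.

lqsqwagx

The shift depends on letter class: consonant l→q is +5, but vowel a→m is +12. Vowels shift forward by 12 and consonants shift forward by 5.
Applying it to generous: g(cons)+5=l, e(vowel)+12=q, n(cons)+5=s, e(vowel)+12=q, r(cons)+5=w, o(vowel)+12=a, u(vowel)+12=g, s(cons)+5=x.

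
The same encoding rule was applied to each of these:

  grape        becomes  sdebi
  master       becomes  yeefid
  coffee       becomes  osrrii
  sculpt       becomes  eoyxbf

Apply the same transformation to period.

bidmsp

The rule splits by letter class: vowels +4, consonants +12.
For period: p(cons)+12=b, e(vowel)+4=i, r(cons)+12=d, i(vowel)+4=m, o(vowel)+4=s, d(cons)+12=p.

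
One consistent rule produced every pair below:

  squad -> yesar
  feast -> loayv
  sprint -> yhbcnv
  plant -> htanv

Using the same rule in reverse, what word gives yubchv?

script

s(18)→y(24) and q(16)→e(4) fit y≡23x+0 (mod 26); the inverse of 23 mod 26 is 17. Treating letters as 0–25, the rule is x ↦ 23x + 0 (mod 26).
Undoing it on yubchv: y(24)→17·(24−0)≡18=s; u(20)→17·(20−0)≡2=c; b(1)→17·(1−0)≡17=r; c(2)→17·(2−0)≡8=i; h(7)→17·(7−0)≡15=p; v(21)→17·(21−0)≡19=t (all mod 26).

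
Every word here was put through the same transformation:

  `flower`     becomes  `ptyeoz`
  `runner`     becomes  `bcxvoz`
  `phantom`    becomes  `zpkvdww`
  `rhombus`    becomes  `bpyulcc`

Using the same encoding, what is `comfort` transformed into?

mwwnyzd

Shifts by position in flower: pos 0: f→p (+10), pos 1: l→t (+8), pos 2: o→y (+10), pos 3: w→e (+8) — repeating every 2. The shifts repeat in a cycle of length 2: positions 0,1,… shift by +10, +8, then the pattern repeats.
On comfort: c+10=m, o+8=w, m+10=w, f+8=n, o+10=y, r+8=z, t+10=d.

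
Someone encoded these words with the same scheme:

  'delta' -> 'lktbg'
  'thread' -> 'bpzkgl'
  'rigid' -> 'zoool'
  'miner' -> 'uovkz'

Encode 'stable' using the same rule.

abgjtk

The shift depends on letter class: consonant d→l is +8, but vowel e→k is +6. Vowels shift forward by 6 and consonants shift forward by 8.
For stable: s(cons)+8=a, t(cons)+8=b, a(vowel)+6=g, b(cons)+8=j, l(cons)+8=t, e(vowel)+6=k.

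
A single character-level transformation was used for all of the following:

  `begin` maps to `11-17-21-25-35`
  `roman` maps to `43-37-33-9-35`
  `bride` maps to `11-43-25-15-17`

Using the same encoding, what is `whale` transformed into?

b(#2)→11 and e(#5)→17: differences scale by 2, so n = 2·pos + 7. Each letter becomes 2×(its alphabet position, a=1..z=26) + 7.
For whale: w=23→53, h=8→23, a=1→9, l=12→31, e=5→17.

53-23-9-31-17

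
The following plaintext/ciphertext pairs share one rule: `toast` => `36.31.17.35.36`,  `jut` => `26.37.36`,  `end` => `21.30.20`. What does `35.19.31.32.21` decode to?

t is letter #20 and maps to 36: an offset of 16. Letters become their 1-based position plus 16 (so a→17, b→18, …).
Reversing it on 35.19.31.32.21: 35→(35−16)÷1=19=s, 19→(19−16)÷1=3=c, 31→(31−16)÷1=15=o, 32→(32−16)÷1=16=p, 21→(21−16)÷1=5=e.

scope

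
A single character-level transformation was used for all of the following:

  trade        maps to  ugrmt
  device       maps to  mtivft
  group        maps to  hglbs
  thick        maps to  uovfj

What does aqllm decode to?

t(19)→u(20) and r(17)→g(6) fit y≡7x+17 (mod 26); the inverse of 7 mod 26 is 15. This is an affine cipher: with a=0,…,z=25, each position x becomes (7x+17) mod 26.
Reversing it on aqllm: a(0)→15·(0−17)≡5=f; q(16)→15·(16−17)≡11=l; l(11)→15·(11−17)≡14=o; l(11)→15·(11−17)≡14=o; m(12)→15·(12−17)≡3=d (all mod 26).

flood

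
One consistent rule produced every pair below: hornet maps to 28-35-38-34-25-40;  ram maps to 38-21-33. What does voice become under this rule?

42-35-29-23-25

h is letter #8 and maps to 28: an offset of 20. The number is (letter's place in the alphabet, a=1) + 20.
Applying it to voice: v=22→42, o=15→35, i=9→29, c=3→23, e=5→25.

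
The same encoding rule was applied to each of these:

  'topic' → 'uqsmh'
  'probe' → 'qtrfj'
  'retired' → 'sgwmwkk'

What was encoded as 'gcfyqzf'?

faculty

In topic: t→u is +1, o→q is +2, p→s is +3, i→m is +4 — the shift increases by 1 each position. Letter i (0-indexed) is shifted by i+1, so successive shifts are 1, 2, 3, ….
Decoding gcfyqzf: g−1=f, c−2=a, f−3=c, y−4=u, q−5=l, z−6=t, f−7=y.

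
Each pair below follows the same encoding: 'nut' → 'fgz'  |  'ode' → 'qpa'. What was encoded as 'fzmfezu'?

The output letters match the input read backwards, each shifted +12: nut reversed is tun. Two steps: reverse the string, then apply a Caesar shift of +12.
Reversing it on fzmfezu: shift back: f−12=t, z−12=n, m−12=a, f−12=t, e−12=s, z−12=n, u−12=i → tnatsni; then reverse → instant.

instant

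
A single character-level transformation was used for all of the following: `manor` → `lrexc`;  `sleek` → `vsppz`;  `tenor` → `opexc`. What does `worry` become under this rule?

txccf

m(12)→l(11) and a(0)→r(17) fit y≡19x+17 (mod 26); the inverse of 19 mod 26 is 11. Treating letters as 0–25, the rule is x ↦ 19x + 17 (mod 26).
For worry: w(22)→19·22+17≡19=t; o(14)→19·14+17≡23=x; r(17)→19·17+17≡2=c; r(17)→19·17+17≡2=c; y(24)→19·24+17≡5=f (all mod 26).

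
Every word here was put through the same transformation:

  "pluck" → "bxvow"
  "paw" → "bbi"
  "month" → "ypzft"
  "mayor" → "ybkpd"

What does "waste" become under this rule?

ibeff

The shift depends on letter class: consonant p→b is +12, but vowel u→v is +1. The rule splits by letter class: vowels +1, consonants +12.
On waste: w(cons)+12=i, a(vowel)+1=b, s(cons)+12=e, t(cons)+12=f, e(vowel)+1=f.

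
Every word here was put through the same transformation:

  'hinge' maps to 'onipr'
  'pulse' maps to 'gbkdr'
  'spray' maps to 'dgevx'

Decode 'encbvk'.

This is an affine cipher: with a=0,…,z=25, each position x becomes (25x+21) mod 26.
Reversing it on encbvk: e(4)→25·(4−21)≡17=r; n(13)→25·(13−21)≡8=i; c(2)→25·(2−21)≡19=t; b(1)→25·(1−21)≡20=u; v(21)→25·(21−21)≡0=a; k(10)→25·(10−21)≡11=l (all mod 26).

ritual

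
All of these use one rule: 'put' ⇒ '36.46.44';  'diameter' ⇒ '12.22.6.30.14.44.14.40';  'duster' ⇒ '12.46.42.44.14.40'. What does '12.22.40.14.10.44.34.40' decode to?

director

With a=1..z=26, the number is 2·pos + 4.
Reversing it on 12.22.40.14.10.44.34.40: 12→(12−4)÷2=4=d, 22→(22−4)÷2=9=i, 40→(40−4)÷2=18=r, 14→(14−4)÷2=5=e, 10→(10−4)÷2=3=c, 44→(44−4)÷2=20=t, 34→(34−4)÷2=15=o, 40→(40−4)÷2=18=r.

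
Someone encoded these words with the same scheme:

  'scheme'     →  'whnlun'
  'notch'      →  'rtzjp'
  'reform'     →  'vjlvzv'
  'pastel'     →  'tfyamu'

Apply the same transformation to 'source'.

wtaykn

Each letter shifts forward by (position + 4), i.e. 4, 5, 6, … — the shift grows by one for each successive letter.
For source: s+4=w, o+5=t, u+6=a, r+7=y, c+8=k, e+9=n.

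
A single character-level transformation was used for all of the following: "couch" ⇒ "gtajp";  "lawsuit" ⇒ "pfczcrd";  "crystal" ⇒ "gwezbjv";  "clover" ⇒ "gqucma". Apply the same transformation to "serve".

In couch: c→g is +4, o→t is +5, u→a is +6, c→j is +7 — the shift increases by 1 each position. Letter i (0-indexed) is shifted by i+4, so successive shifts are 4, 5, 6, ….
On serve: s+4=w, e+5=j, r+6=x, v+7=c, e+8=m.

wjxcm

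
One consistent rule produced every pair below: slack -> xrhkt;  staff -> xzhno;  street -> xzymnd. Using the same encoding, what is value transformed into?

agscn

In slack: s→x is +5, l→r is +6, a→h is +7, c→k is +8 — the shift increases by 1 each position. The shift increases by 1 at each position, starting from +5: 5, 6, 7, ….
For value: v+5=a, a+6=g, l+7=s, u+8=c, e+9=n.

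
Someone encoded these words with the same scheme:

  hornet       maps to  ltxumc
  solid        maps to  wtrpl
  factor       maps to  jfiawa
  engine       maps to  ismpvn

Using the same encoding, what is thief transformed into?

The shift increases by 1 at each position, starting from +4: 4, 5, 6, ….
On thief: t+4=x, h+5=m, i+6=o, e+7=l, f+8=n.

xmoln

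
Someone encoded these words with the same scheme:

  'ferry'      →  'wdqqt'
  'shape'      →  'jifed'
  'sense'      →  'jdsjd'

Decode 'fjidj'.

ashes

Treating letters as 0–25, the rule is x ↦ 19x + 5 (mod 26).
Reversing it on fjidj: f(5)→11·(5−5)≡0=a; j(9)→11·(9−5)≡18=s; i(8)→11·(8−5)≡7=h; d(3)→11·(3−5)≡4=e; j(9)→11·(9−5)≡18=s (all mod 26).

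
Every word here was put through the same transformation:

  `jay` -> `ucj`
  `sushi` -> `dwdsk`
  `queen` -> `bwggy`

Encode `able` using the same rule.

cmwg

Vowels shift forward by 2 and consonants shift forward by 11.
For able: a(vowel)+2=c, b(cons)+11=m, l(cons)+11=w, e(vowel)+2=g.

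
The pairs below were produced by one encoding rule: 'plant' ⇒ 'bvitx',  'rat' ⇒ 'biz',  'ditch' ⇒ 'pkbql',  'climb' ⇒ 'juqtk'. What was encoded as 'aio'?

The output letters match the input read backwards, each shifted +8: plant reversed is tnalp. Two steps: reverse the string, then apply a Caesar shift of +8.
Reversing it on aio: shift back: a−8=s, i−8=a, o−8=g → sag; then reverse → gas.

gas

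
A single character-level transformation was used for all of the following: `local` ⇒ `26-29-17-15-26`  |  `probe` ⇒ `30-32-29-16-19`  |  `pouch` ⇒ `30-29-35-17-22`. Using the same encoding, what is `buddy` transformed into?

l is letter #12 and maps to 26: an offset of 14. Letters become their 1-based position plus 14 (so a→15, b→16, …).
Applying it to buddy: b=2→16, u=21→35, d=4→18, d=4→18, y=25→39.

16-35-18-18-39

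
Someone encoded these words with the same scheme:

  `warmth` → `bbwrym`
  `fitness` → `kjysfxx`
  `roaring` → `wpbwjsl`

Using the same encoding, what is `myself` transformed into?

The shift depends on letter class: consonant w→b is +5, but vowel a→b is +1. Vowels shift forward by 1 and consonants shift forward by 5.
On myself: m(cons)+5=r, y(cons)+5=d, s(cons)+5=x, e(vowel)+1=f, l(cons)+5=q, f(cons)+5=k.

rdxfqk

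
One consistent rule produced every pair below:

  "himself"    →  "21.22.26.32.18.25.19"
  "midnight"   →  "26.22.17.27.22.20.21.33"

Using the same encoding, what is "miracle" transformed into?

26.22.31.14.16.25.18

Letters become their 1-based position plus 13 (so a→14, b→15, …).
For miracle: m=13→26, i=9→22, r=18→31, a=1→14, c=3→16, l=12→25, e=5→18.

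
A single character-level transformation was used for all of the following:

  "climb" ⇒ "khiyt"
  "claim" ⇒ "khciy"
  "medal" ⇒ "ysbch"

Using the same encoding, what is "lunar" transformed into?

hepcf

Treating letters as 0–25, the rule is x ↦ 17x + 2 (mod 26).
Applying it to lunar: l(11)→17·11+2≡7=h; u(20)→17·20+2≡4=e; n(13)→17·13+2≡15=p; a(0)→17·0+2≡2=c; r(17)→17·17+2≡5=f (all mod 26).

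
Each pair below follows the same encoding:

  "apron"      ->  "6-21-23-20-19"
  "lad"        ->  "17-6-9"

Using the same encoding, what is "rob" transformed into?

23-20-7

a is letter #1 and maps to 6: an offset of 5. Letters become their 1-based position plus 5 (so a→6, b→7, …).
For rob: r=18→23, o=15→20, b=2→7.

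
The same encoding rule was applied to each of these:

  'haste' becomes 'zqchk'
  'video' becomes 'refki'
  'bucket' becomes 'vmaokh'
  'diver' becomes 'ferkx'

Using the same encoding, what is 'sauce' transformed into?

cqmak

h(7)→z(25) and a(0)→q(16) fit y≡5x+16 (mod 26); the inverse of 5 mod 26 is 21. Treating letters as 0–25, the rule is x ↦ 5x + 16 (mod 26).
For sauce: s(18)→5·18+16≡2=c; a(0)→5·0+16≡16=q; u(20)→5·20+16≡12=m; c(2)→5·2+16≡0=a; e(4)→5·4+16≡10=k (all mod 26).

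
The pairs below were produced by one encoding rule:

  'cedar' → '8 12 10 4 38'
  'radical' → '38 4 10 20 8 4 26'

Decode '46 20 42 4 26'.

c(#3)→8 and e(#5)→12: differences scale by 2, so n = 2·pos + 2. The formula is n = 2×(alphabet index, a=1) + 2.
Undoing it on 46 20 42 4 26: 46→(46−2)÷2=22=v, 20→(20−2)÷2=9=i, 42→(42−2)÷2=20=t, 4→(4−2)÷2=1=a, 26→(26−2)÷2=12=l.

vital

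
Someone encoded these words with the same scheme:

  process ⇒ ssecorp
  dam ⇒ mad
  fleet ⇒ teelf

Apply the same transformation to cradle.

eldarc

The output letters match the input read backwards: process reversed is ssecorp. It's just the letters in reverse order.
For cradle: reverse → eldarc.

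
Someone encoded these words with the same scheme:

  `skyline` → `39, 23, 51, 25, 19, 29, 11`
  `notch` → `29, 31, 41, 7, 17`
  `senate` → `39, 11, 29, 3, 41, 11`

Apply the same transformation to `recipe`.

s(#19)→39 and k(#11)→23: differences scale by 2, so n = 2·pos + 1. With a=1..z=26, the number is 2·pos + 1.
On recipe: r=18→37, e=5→11, c=3→7, i=9→19, p=16→33, e=5→11.

37, 11, 7, 19, 33, 11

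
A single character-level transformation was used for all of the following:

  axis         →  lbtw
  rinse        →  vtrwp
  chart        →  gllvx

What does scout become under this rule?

Two shifts are in play — +11 for a/e/i/o/u, +4 for every other letter.
On scout: s(cons)+4=w, c(cons)+4=g, o(vowel)+11=z, u(vowel)+11=f, t(cons)+4=x.

wgzfx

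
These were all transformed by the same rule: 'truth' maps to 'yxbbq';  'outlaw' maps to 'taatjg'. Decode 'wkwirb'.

repair

In truth: t→y is +5, r→x is +6, u→b is +7, t→b is +8 — the shift increases by 1 each position. Letter i (0-indexed) is shifted by i+5, so successive shifts are 5, 6, 7, ….
Decoding wkwirb: w−5=r, k−6=e, w−7=p, i−8=a, r−9=i, b−10=r.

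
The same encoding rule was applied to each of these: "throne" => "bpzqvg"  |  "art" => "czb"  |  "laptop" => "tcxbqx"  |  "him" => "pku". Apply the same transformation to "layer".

tcggz

The rule splits by letter class: vowels +2, consonants +8.
On layer: l(cons)+8=t, a(vowel)+2=c, y(cons)+8=g, e(vowel)+2=g, r(cons)+8=z.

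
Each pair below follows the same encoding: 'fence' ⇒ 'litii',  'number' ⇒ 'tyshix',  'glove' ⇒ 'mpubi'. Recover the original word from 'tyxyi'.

nurse

Shifts by position in fence: pos 0: f→l (+6), pos 1: e→i (+4), pos 2: n→t (+6), pos 3: c→i (+6), pos 4: e→i (+4) — repeating every 3. It's a Vigenère-style cipher with numeric key [6,4,6]: position i shifts by key[i mod 3].
Undoing it on tyxyi: t−6=n, y−4=u, x−6=r, y−6=s, i−4=e.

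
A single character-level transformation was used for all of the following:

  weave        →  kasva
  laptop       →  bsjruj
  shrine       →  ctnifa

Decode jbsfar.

w(22)→k(10) and e(4)→a(0) fit y≡15x+18 (mod 26); the inverse of 15 mod 26 is 7. This is an affine cipher: with a=0,…,z=25, each position x becomes (15x+18) mod 26.
Undoing it on jbsfar: j(9)→7·(9−18)≡15=p; b(1)→7·(1−18)≡11=l; s(18)→7·(18−18)≡0=a; f(5)→7·(5−18)≡13=n; a(0)→7·(0−18)≡4=e; r(17)→7·(17−18)≡19=t (all mod 26).

planet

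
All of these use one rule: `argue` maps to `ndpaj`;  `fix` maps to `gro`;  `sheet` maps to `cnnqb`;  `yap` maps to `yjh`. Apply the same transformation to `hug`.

The output letters match the input read backwards, each shifted +9: argue reversed is eugra. The word is reversed, then every letter is shifted forward by 9.
For hug: reverse → guh; then shift: g+9=p, u+9=d, h+9=q.

pdq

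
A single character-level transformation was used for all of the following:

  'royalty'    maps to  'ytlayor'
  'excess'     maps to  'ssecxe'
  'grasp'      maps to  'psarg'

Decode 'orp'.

pro

The output letters match the input read backwards: royalty reversed is ytlayor. The word is simply reversed.
Reversing it on orp: then reverse → pro.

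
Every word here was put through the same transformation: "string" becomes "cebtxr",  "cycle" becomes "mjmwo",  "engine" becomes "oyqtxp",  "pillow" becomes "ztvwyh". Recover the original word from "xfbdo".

nurse

A repeating key of period 2 is used — shifts +10, +11 over and over.
Decoding xfbdo: x−10=n, f−11=u, b−10=r, d−11=s, o−10=e.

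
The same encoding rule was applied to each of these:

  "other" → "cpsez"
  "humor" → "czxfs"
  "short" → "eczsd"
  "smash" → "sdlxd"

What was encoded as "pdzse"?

those

The output letters match the input read backwards, each shifted +11: other reversed is rehto. The word is reversed, then every letter is shifted forward by 11.
Reversing it on pdzse: shift back: p−11=e, d−11=s, z−11=o, s−11=h, e−11=t → esoht; then reverse → those.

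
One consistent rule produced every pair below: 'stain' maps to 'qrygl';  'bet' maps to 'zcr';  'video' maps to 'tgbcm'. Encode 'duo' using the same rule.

bsm

Compare letters: s→q is +24, t→r is +24, a→y is +24 — a constant shift. Each letter is shifted forward by 24 in the alphabet (a Caesar shift of +24).
Applying it to duo: d+24=b, u+24=s, o+24=m.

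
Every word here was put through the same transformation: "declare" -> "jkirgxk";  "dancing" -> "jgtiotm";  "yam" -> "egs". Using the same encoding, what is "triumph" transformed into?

It's a constant shift of +6 (ROT6).
For triumph: t+6=z, r+6=x, i+6=o, u+6=a, m+6=s, p+6=v, h+6=n.

zxoasvn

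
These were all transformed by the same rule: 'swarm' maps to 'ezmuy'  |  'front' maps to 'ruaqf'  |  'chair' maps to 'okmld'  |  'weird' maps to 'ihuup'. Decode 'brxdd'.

polar

Shifts by position in swarm: pos 0: s→e (+12), pos 1: w→z (+3), pos 2: a→m (+12), pos 3: r→u (+3) — repeating every 2. A repeating key of period 2 is used — shifts +12, +3 over and over.
Undoing it on brxdd: b−12=p, r−3=o, x−12=l, d−3=a, d−12=r.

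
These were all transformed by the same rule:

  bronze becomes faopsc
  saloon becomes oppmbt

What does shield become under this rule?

emfjit

The output letters match the input read backwards, each shifted +1: bronze reversed is eznorb. The word is reversed, then every letter is shifted forward by 1.
On shield: reverse → dleihs; then shift: d+1=e, l+1=m, e+1=f, i+1=j, h+1=i, s+1=t.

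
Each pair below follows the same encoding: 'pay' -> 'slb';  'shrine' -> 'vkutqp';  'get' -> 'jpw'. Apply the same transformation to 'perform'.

spuizup

The shift depends on letter class: consonant p→s is +3, but vowel a→l is +11. Two shifts are in play — +11 for a/e/i/o/u, +3 for every other letter.
For perform: p(cons)+3=s, e(vowel)+11=p, r(cons)+3=u, f(cons)+3=i, o(vowel)+11=z, r(cons)+3=u, m(cons)+3=p.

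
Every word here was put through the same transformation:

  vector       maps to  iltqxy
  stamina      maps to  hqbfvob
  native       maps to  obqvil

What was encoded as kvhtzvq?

v(21)→i(8) and e(4)→l(11) fit y≡9x+1 (mod 26); the inverse of 9 mod 26 is 3. Each letter's alphabet position (a=0..z=25) is mapped through 9·x+1 mod 26 — an affine cipher.
Decoding kvhtzvq: k(10)→3·(10−1)≡1=b; v(21)→3·(21−1)≡8=i; h(7)→3·(7−1)≡18=s; t(19)→3·(19−1)≡2=c; z(25)→3·(25−1)≡20=u; v(21)→3·(21−1)≡8=i; q(16)→3·(16−1)≡19=t (all mod 26).

biscuit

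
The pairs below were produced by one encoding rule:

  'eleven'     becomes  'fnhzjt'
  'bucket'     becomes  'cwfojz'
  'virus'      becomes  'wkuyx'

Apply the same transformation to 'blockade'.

cnrgpgkm

In eleven: e→f is +1, l→n is +2, e→h is +3, v→z is +4 — the shift increases by 1 each position. Letter i (0-indexed) is shifted by i+1, so successive shifts are 1, 2, 3, ….
Applying it to blockade: b+1=c, l+2=n, o+3=r, c+4=g, k+5=p, a+6=g, d+7=k, e+8=m.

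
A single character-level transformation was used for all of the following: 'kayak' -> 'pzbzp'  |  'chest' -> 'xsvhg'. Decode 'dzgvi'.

water

Letters are reflected about the middle of the alphabet (position → 25−position): Atbash.
Reversing it on dzgvi: d↔w, z↔a, g↔t, v↔e, i↔r.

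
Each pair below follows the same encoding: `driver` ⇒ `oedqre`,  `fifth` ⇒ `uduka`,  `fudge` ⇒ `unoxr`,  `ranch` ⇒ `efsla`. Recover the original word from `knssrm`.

tunnel

d(3)→o(14) and r(17)→e(4) fit y≡3x+5 (mod 26); the inverse of 3 mod 26 is 9. Treating letters as 0–25, the rule is x ↦ 3x + 5 (mod 26).
Decoding knssrm: k(10)→9·(10−5)≡19=t; n(13)→9·(13−5)≡20=u; s(18)→9·(18−5)≡13=n; s(18)→9·(18−5)≡13=n; r(17)→9·(17−5)≡4=e; m(12)→9·(12−5)≡11=l (all mod 26).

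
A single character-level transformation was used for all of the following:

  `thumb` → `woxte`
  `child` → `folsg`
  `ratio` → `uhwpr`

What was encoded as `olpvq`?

lemon

Shifts by position in thumb: pos 0: t→w (+3), pos 1: h→o (+7), pos 2: u→x (+3), pos 3: m→t (+7) — repeating every 2. A repeating key of period 2 is used — shifts +3, +7 over and over.
Decoding olpvq: o−3=l, l−7=e, p−3=m, v−7=o, q−3=n.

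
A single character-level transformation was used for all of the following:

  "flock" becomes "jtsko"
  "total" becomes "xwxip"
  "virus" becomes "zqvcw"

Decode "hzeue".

It's a Vigenère-style cipher with numeric key [4,8]: position i shifts by key[i mod 2].
Undoing it on hzeue: h−4=d, z−8=r, e−4=a, u−8=m, e−4=a.

drama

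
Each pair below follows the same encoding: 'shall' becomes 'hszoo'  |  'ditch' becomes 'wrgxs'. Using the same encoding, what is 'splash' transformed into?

hkozhs

Each pair mirrors across the alphabet (s↔h, h↔s, a↔z): positions sum to 25. This is the alphabet-reversal cipher (Atbash): a becomes z, b becomes y, etc.
For splash: s↔h, p↔k, l↔o, a↔z, s↔h, h↔s.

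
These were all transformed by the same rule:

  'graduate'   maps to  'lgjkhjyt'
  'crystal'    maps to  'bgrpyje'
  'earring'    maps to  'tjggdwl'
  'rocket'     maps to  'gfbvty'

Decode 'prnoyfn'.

symptom

g(6)→l(11) and r(17)→g(6) fit y≡9x+9 (mod 26); the inverse of 9 mod 26 is 3. Treating letters as 0–25, the rule is x ↦ 9x + 9 (mod 26).
Decoding prnoyfn: p(15)→3·(15−9)≡18=s; r(17)→3·(17−9)≡24=y; n(13)→3·(13−9)≡12=m; o(14)→3·(14−9)≡15=p; y(24)→3·(24−9)≡19=t; f(5)→3·(5−9)≡14=o; n(13)→3·(13−9)≡12=m (all mod 26).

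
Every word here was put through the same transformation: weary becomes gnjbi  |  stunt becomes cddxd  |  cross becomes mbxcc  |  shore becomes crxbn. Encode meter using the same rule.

The shift depends on letter class: consonant w→g is +10, but vowel e→n is +9. Two shifts are in play — +9 for a/e/i/o/u, +10 for every other letter.
Applying it to meter: m(cons)+10=w, e(vowel)+9=n, t(cons)+10=d, e(vowel)+9=n, r(cons)+10=b.

wndnb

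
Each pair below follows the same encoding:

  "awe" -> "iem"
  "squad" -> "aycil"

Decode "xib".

pat

Compare letters: a→i is +8, w→e is +8, e→m is +8 — a constant shift. Each letter is shifted forward by 8 in the alphabet (a Caesar shift of +8).
Decoding xib: x−8=p, i−8=a, b−8=t.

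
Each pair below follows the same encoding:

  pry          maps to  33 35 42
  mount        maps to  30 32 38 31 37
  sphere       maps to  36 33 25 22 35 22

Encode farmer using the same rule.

23 18 35 30 22 35

The number is (letter's place in the alphabet, a=1) + 17.
Applying it to farmer: f=6→23, a=1→18, r=18→35, m=13→30, e=5→22, r=18→35.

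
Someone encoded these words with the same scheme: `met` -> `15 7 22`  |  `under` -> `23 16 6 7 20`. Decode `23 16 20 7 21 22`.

m is letter #13 and maps to 15: an offset of 2. Each letter is replaced by its alphabet position (a=1..z=26) + 2.
Undoing it on 23 16 20 7 21 22: 23→(23−2)÷1=21=u, 16→(16−2)÷1=14=n, 20→(20−2)÷1=18=r, 7→(7−2)÷1=5=e, 21→(21−2)÷1=19=s, 22→(22−2)÷1=20=t.

unrest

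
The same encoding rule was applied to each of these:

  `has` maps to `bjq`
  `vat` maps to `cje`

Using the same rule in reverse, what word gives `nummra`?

The output letters match the input read backwards, each shifted +9: has reversed is sah. Two steps: reverse the string, then apply a Caesar shift of +9.
Decoding nummra: shift back: n−9=e, u−9=l, m−9=d, m−9=d, r−9=i, a−9=r → elddir; then reverse → riddle.

riddle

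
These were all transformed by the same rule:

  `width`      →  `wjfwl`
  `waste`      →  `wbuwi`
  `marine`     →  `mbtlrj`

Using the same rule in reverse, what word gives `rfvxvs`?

return

In width: w→w is +0, i→j is +1, d→f is +2, t→w is +3 — the shift increases by 1 each position. Each letter shifts forward by its position index (0, 1, 2, …) — the shift grows by one for each successive letter.
Undoing it on rfvxvs: r−0=r, f−1=e, v−2=t, x−3=u, v−4=r, s−5=n.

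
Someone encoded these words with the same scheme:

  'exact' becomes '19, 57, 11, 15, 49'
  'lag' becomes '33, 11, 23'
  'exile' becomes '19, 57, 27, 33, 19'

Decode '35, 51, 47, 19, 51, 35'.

museum

Each letter becomes 2×(its alphabet position, a=1..z=26) + 9.
Undoing it on 35, 51, 47, 19, 51, 35: 35→(35−9)÷2=13=m, 51→(51−9)÷2=21=u, 47→(47−9)÷2=19=s, 19→(19−9)÷2=5=e, 51→(51−9)÷2=21=u, 35→(35−9)÷2=13=m.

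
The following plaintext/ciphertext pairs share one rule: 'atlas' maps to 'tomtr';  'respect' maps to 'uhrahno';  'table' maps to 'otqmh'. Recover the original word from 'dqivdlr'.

This is an affine cipher: with a=0,…,z=25, each position x becomes (23x+19) mod 26.
Decoding dqivdlr: d(3)→17·(3−19)≡14=o; q(16)→17·(16−19)≡1=b; i(8)→17·(8−19)≡21=v; v(21)→17·(21−19)≡8=i; d(3)→17·(3−19)≡14=o; l(11)→17·(11−19)≡20=u; r(17)→17·(17−19)≡18=s (all mod 26).

obvious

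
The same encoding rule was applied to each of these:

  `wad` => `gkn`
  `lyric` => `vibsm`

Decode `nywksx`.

domain

Every letter moves 10 places later in the alphabet, wrapping around z→a.
Reversing it on nywksx: n−10=d, y−10=o, w−10=m, k−10=a, s−10=i, x−10=n.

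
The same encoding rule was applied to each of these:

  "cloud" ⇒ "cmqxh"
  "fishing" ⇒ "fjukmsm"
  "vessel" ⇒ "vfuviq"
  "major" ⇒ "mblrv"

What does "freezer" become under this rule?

fsghdjx

In cloud: c→c is +0, l→m is +1, o→q is +2, u→x is +3 — the shift increases by 1 each position. Letter i (0-indexed) is shifted by i+0, so successive shifts are 0, 1, 2, ….
For freezer: f+0=f, r+1=s, e+2=g, e+3=h, z+4=d, e+5=j, r+6=x.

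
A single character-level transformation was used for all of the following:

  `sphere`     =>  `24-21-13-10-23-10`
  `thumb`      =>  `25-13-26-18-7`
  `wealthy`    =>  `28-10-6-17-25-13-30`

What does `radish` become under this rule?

s is letter #19 and maps to 24: an offset of 5. The number is (letter's place in the alphabet, a=1) + 5.
For radish: r=18→23, a=1→6, d=4→9, i=9→14, s=19→24, h=8→13.

23-6-9-14-24-13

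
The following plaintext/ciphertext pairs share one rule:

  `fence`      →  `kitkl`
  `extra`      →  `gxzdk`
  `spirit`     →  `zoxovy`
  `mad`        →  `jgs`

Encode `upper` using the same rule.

Read the word backwards and shift each letter +6.
On upper: reverse → reppu; then shift: r+6=x, e+6=k, p+6=v, p+6=v, u+6=a.

xkvva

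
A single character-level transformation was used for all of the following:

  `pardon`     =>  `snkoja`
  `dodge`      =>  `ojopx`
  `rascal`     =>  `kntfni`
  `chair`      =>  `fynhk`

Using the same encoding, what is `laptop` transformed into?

This is an affine cipher: with a=0,…,z=25, each position x becomes (9x+13) mod 26.
Applying it to laptop: l(11)→9·11+13≡8=i; a(0)→9·0+13≡13=n; p(15)→9·15+13≡18=s; t(19)→9·19+13≡2=c; o(14)→9·14+13≡9=j; p(15)→9·15+13≡18=s (all mod 26).

inscjs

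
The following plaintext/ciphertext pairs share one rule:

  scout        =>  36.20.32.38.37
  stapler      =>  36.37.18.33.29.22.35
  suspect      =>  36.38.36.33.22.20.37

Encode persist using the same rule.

33.22.35.36.26.36.37

Letters become their 1-based position plus 17 (so a→18, b→19, …).
For persist: p=16→33, e=5→22, r=18→35, s=19→36, i=9→26, s=19→36, t=20→37.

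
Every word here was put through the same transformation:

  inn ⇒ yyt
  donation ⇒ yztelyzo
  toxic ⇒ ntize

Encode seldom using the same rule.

Read the word backwards and shift each letter +11.
On seldom: reverse → modles; then shift: m+11=x, o+11=z, d+11=o, l+11=w, e+11=p, s+11=d.

xzowpd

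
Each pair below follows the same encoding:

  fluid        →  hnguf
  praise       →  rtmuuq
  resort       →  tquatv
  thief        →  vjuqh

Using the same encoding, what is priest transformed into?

rtuquv

The shift depends on letter class: consonant f→h is +2, but vowel u→g is +12. Vowels shift forward by 12 and consonants shift forward by 2.
For priest: p(cons)+2=r, r(cons)+2=t, i(vowel)+12=u, e(vowel)+12=q, s(cons)+2=u, t(cons)+2=v.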